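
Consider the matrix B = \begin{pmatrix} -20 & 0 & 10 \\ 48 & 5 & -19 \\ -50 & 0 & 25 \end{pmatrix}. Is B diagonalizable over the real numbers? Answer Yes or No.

No

Characteristic polynomial: p(s) = s^3 - 10s^2 + 25s = s(s - 5)^2.
s = 5 has algebraic multiplicity 2; rank(B − 5I) = 2, so geometric multiplicity = 1.
Geometric multiplicity < algebraic multiplicity, so B is not diagonalizable.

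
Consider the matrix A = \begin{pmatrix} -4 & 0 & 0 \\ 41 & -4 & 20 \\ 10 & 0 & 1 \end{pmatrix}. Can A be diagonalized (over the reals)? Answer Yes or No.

No

Characteristic polynomial: p(λ) = λ^3 + 7λ^2 + 8λ - 16 = (λ - 1)(λ + 4)^2.
λ = -4 has algebraic multiplicity 2; rank(A + 4I) = 2, so geometric multiplicity = 1.
Geometric multiplicity < algebraic multiplicity, so A is not diagonalizable.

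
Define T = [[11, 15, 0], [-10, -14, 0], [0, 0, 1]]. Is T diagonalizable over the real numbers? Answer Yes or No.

Characteristic polynomial: p(λ) = λ^3 + 2λ^2 - 7λ + 4 = (λ - 1)^2(λ + 4).
λ = 1 has algebraic multiplicity 2; rank(T − 1I) = 1, so geometric multiplicity = 2.
Every eigenvalue has geometric = algebraic multiplicity, so T is diagonalizable.

Yes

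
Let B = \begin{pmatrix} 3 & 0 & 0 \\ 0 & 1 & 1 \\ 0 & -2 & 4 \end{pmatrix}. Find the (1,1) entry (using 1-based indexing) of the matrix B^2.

Characteristic polynomial: λ^3 - 8λ^2 + 21λ - 18 = (λ - 3)^2(λ - 2), so the eigenvalues are 2, 3, 3.
λ=3: eigenvector (1, 0, 0).
λ=3: eigenvector (0, -1, -2).
λ=2: eigenvector (0, 1, 1).
P = [[1, 0, 0], [0, -1, 1], [0, -2, 1]], D = diag(3, 3, 2), P⁻¹ = [[1, 0, 0], [0, 1, -1], [0, 2, -1]].
B² = P·diag(9, 9, 4)·P⁻¹ = [[9, 0, 0], [0, -1, 5], [0, -10, 14]].
The requested entry is 9.

9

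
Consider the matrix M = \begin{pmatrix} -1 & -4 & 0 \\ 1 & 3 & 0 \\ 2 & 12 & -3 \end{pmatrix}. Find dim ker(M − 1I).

1

M − 1I = [[-2, -4, 0], [1, 2, 0], [2, 12, -4]].
This matrix has rank 2, so its null space has dimension 3 − 2 = 1.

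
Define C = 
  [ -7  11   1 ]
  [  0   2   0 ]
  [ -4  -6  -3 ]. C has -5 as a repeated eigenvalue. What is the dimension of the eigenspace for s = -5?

C + 5I = [[-2, 11, 1], [0, 7, 0], [-4, -6, 2]].
This matrix has rank 2, so its null space has dimension 3 − 2 = 1.

1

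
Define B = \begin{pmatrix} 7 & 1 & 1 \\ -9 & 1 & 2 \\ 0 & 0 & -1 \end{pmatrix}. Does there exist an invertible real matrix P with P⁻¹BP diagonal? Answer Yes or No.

No

Characteristic polynomial: p(t) = t^3 - 7t^2 + 8t + 16 = (t - 4)^2(t + 1).
t = 4 has algebraic multiplicity 2; rank(B − 4I) = 2, so geometric multiplicity = 1.
Geometric multiplicity < algebraic multiplicity, so B is not diagonalizable.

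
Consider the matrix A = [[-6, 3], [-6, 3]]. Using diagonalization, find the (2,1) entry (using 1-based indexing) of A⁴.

162

Characteristic polynomial: t^2 + 3t = t(t + 3), so the eigenvalues are -3, 0.
t=-3: eigenvector (-1, -1).
t=0: eigenvector (1, 2).
P = [[-1, 1], [-1, 2]], D = diag(-3, 0), P⁻¹ = [[-2, 1], [-1, 1]].
A⁴ = P·diag(81, 0)·P⁻¹ = [[162, -81], [162, -81]].
The requested entry is 162.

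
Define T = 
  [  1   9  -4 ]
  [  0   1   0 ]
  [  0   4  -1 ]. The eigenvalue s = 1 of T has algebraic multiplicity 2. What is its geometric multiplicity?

T − 1I = [[0, 9, -4], [0, 0, 0], [0, 4, -2]].
This matrix has rank 2, so its null space has dimension 3 − 2 = 1.

1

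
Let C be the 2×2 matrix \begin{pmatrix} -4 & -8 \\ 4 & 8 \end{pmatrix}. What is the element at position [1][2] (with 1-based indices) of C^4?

-512

Characteristic polynomial: λ^2 - 4λ = λ(λ - 4), so the eigenvalues are 0, 4.
λ=0: eigenvector (-2, 1).
λ=4: eigenvector (-1, 1).
P = [[-2, -1], [1, 1]], D = diag(0, 4), P⁻¹ = [[-1, -1], [1, 2]].
C⁴ = P·diag(0, 256)·P⁻¹ = [[-256, -512], [256, 512]].
The requested entry is -512.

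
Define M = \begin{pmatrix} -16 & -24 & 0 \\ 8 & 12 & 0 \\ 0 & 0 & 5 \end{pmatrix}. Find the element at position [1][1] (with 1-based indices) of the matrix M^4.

Characteristic polynomial: s^3 - s^2 - 20s = s(s - 5)(s + 4), so the eigenvalues are -4, 0, 5.
s=0: eigenvector (-3, 2, 0).
s=-4: eigenvector (-2, 1, 0).
s=5: eigenvector (0, 0, 1).
P = [[-3, -2, 0], [2, 1, 0], [0, 0, 1]], D = diag(0, -4, 5), P⁻¹ = [[1, 2, 0], [-2, -3, 0], [0, 0, 1]].
M⁴ = P·diag(0, 256, 625)·P⁻¹ = [[1024, 1536, 0], [-512, -768, 0], [0, 0, 625]].
The requested entry is 1024.

1024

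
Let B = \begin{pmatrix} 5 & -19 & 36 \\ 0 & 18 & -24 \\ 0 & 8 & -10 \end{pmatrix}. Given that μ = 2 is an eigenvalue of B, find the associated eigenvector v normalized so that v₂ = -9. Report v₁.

B − 2I = [[3, -19, 36], [0, 16, -24], [0, 8, -12]].
Solving (B − 2I)v = 0 gives the eigenspace spanned by (15, -9, -6).
With v₂ = -9, v = (15, -9, -6), so v₁ = 15.

15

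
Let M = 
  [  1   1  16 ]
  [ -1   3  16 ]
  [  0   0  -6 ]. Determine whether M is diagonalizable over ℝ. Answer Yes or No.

No

Characteristic polynomial: p(t) = t^3 + 2t^2 - 20t + 24 = (t - 2)^2(t + 6).
t = 2 has algebraic multiplicity 2; rank(M − 2I) = 2, so geometric multiplicity = 1.
Geometric multiplicity < algebraic multiplicity, so M is not diagonalizable.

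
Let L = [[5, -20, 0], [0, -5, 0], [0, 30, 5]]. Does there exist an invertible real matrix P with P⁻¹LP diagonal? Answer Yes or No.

Yes

Characteristic polynomial: p(s) = s^3 - 5s^2 - 25s + 125 = (s - 5)^2(s + 5).
s = 5 has algebraic multiplicity 2; rank(L − 5I) = 1, so geometric multiplicity = 2.
Every eigenvalue has geometric = algebraic multiplicity, so L is diagonalizable.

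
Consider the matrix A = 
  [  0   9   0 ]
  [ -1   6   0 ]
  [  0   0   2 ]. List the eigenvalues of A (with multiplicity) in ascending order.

2, 3, 3

Characteristic polynomial: p(r) = r^3 - 8r^2 + 21r - 18 = (r - 3)^2(r - 2).
Roots (with multiplicity): 2, 3, 3.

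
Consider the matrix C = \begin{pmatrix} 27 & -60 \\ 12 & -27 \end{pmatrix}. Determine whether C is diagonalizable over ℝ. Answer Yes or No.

Characteristic polynomial: p(s) = s^2 - 9 = (s - 3)(s + 3).
All 2 eigenvalues are distinct, so C is diagonalizable.

Yes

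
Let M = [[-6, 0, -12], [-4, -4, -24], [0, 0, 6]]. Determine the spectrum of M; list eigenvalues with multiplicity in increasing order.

-6, -4, 6

Characteristic polynomial: p(s) = s^3 + 4s^2 - 36s - 144 = (s - 6)(s + 4)(s + 6).
Roots (with multiplicity): -6, -4, 6.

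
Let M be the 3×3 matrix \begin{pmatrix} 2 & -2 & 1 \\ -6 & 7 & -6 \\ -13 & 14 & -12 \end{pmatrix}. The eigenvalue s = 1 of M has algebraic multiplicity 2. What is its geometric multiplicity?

M − 1I = [[1, -2, 1], [-6, 6, -6], [-13, 14, -13]].
This matrix has rank 2, so its null space has dimension 3 − 2 = 1.

1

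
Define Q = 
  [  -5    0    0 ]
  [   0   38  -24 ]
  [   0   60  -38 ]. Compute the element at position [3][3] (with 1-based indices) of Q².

4

Characteristic polynomial: r^3 + 5r^2 - 4r - 20 = (r - 2)(r + 2)(r + 5), so the eigenvalues are -5, -2, 2.
r=-2: eigenvector (0, -3, -5).
r=-5: eigenvector (1, 0, 0).
r=2: eigenvector (0, 2, 3).
P = [[0, 1, 0], [-3, 0, 2], [-5, 0, 3]], D = diag(-2, -5, 2), P⁻¹ = [[0, 3, -2], [1, 0, 0], [0, 5, -3]].
Q² = P·diag(4, 25, 4)·P⁻¹ = [[25, 0, 0], [0, 4, 0], [0, 0, 4]].
The requested entry is 4.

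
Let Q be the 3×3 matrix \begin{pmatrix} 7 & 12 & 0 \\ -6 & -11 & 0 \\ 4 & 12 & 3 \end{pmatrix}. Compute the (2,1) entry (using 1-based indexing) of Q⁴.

Characteristic polynomial: t^3 + t^2 - 17t + 15 = (t - 3)(t - 1)(t + 5), so the eigenvalues are -5, 1, 3.
t=-5: eigenvector (1, -1, 1).
t=1: eigenvector (2, -1, 2).
t=3: eigenvector (0, 0, 1).
P = [[1, 2, 0], [-1, -1, 0], [1, 2, 1]], D = diag(-5, 1, 3), P⁻¹ = [[-1, -2, 0], [1, 1, 0], [-1, 0, 1]].
Q⁴ = P·diag(625, 1, 81)·P⁻¹ = [[-623, -1248, 0], [624, 1249, 0], [-704, -1248, 81]].
The requested entry is 624.

624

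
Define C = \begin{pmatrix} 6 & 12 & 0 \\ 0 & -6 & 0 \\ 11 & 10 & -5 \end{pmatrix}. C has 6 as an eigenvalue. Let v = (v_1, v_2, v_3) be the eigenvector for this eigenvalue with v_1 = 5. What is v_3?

5

C − 6I = [[0, 12, 0], [0, -12, 0], [11, 10, -11]].
Solving (C − 6I)v = 0 gives the eigenspace spanned by (5, 0, 5).
With v_1 = 5, v = (5, 0, 5), so v_3 = 5.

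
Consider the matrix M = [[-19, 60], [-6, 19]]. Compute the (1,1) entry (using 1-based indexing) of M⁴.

Characteristic polynomial: t^2 - 1 = (t - 1)(t + 1), so the eigenvalues are -1, 1.
t=-1: eigenvector (10, 3).
t=1: eigenvector (3, 1).
P = [[10, 3], [3, 1]], D = diag(-1, 1), P⁻¹ = [[1, -3], [-3, 10]].
M⁴ = P·diag(1, 1)·P⁻¹ = [[1, 0], [0, 1]].
The requested entry is 1.

1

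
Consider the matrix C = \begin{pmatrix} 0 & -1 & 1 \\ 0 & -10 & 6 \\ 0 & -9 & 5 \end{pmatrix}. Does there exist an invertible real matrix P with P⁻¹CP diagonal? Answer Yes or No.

Characteristic polynomial: p(μ) = μ^3 + 5μ^2 + 4μ = μ(μ + 1)(μ + 4).
All 3 eigenvalues are distinct, so C is diagonalizable.

Yes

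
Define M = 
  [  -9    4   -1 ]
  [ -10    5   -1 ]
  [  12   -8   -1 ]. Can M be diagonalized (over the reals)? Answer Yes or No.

Characteristic polynomial: p(λ) = λ^3 + 5λ^2 + 3λ - 9 = (λ - 1)(λ + 3)^2.
λ = -3 has algebraic multiplicity 2; rank(M + 3I) = 2, so geometric multiplicity = 1.
Geometric multiplicity < algebraic multiplicity, so M is not diagonalizable.

No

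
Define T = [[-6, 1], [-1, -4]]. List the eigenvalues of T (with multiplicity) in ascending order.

-5, -5

Characteristic polynomial: p(s) = s^2 + 10s + 25 = (s + 5)^2.
Roots (with multiplicity): -5, -5.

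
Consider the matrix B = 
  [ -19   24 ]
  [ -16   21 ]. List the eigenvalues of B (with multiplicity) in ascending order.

Characteristic polynomial: p(s) = s^2 - 2s - 15 = (s - 5)(s + 3).
Roots (with multiplicity): -3, 5.

-3, 5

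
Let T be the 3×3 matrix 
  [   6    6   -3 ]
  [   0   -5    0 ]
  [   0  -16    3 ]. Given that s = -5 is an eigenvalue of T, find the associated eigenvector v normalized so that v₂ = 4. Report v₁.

0

T + 5I = [[11, 6, -3], [0, 0, 0], [0, -16, 8]].
Solving (T + 5I)v = 0 gives the eigenspace spanned by (0, 4, 8).
With v₂ = 4, v = (0, 4, 8), so v₁ = 0.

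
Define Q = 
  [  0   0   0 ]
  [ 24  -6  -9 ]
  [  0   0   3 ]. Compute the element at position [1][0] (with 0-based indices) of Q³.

864

Characteristic polynomial: t^3 + 3t^2 - 18t = t(t - 3)(t + 6), so the eigenvalues are -6, 0, 3.
t=0: eigenvector (1, 4, 0).
t=-6: eigenvector (0, 1, 0).
t=3: eigenvector (0, -1, 1).
P = [[1, 0, 0], [4, 1, -1], [0, 0, 1]], D = diag(0, -6, 3), P⁻¹ = [[1, 0, 0], [-4, 1, 1], [0, 0, 1]].
Q³ = P·diag(0, -216, 27)·P⁻¹ = [[0, 0, 0], [864, -216, -243], [0, 0, 27]].
The requested entry is 864.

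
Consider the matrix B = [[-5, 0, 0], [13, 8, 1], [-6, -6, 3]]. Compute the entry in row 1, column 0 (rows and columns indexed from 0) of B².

33

Characteristic polynomial: μ^3 - 6μ^2 - 25μ + 150 = (μ - 6)(μ - 5)(μ + 5), so the eigenvalues are -5, 5, 6.
μ=-5: eigenvector (1, -1, 0).
μ=6: eigenvector (0, 1, -2).
μ=5: eigenvector (0, -1, 3).
P = [[1, 0, 0], [-1, 1, -1], [0, -2, 3]], D = diag(-5, 6, 5), P⁻¹ = [[1, 0, 0], [3, 3, 1], [2, 2, 1]].
B² = P·diag(25, 36, 25)·P⁻¹ = [[25, 0, 0], [33, 58, 11], [-66, -66, 3]].
The requested entry is 33.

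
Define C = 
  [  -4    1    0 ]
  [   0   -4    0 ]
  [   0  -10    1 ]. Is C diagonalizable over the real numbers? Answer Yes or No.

Characteristic polynomial: p(μ) = μ^3 + 7μ^2 + 8μ - 16 = (μ - 1)(μ + 4)^2.
μ = -4 has algebraic multiplicity 2; rank(C + 4I) = 2, so geometric multiplicity = 1.
Geometric multiplicity < algebraic multiplicity, so C is not diagonalizable.

No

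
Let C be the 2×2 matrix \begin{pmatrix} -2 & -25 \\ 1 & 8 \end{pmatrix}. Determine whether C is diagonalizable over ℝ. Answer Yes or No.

No

Characteristic polynomial: p(s) = s^2 - 6s + 9 = (s - 3)^2.
s = 3 has algebraic multiplicity 2; rank(C − 3I) = 1, so geometric multiplicity = 1.
Geometric multiplicity < algebraic multiplicity, so C is not diagonalizable.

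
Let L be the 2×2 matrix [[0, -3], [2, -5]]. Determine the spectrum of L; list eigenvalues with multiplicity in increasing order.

-3, -2

Characteristic polynomial: p(λ) = λ^2 + 5λ + 6 = (λ + 2)(λ + 3).
Roots (with multiplicity): -3, -2.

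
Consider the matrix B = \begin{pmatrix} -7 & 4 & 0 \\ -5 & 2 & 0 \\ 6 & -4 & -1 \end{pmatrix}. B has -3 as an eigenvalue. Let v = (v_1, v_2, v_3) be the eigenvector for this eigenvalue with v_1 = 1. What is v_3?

-1

B + 3I = [[-4, 4, 0], [-5, 5, 0], [6, -4, 2]].
Solving (B + 3I)v = 0 gives the eigenspace spanned by (1, 1, -1).
With v_1 = 1, v = (1, 1, -1), so v_3 = -1.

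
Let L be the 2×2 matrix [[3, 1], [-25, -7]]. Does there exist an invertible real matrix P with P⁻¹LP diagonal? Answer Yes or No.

Characteristic polynomial: p(t) = t^2 + 4t + 4 = (t + 2)^2.
t = -2 has algebraic multiplicity 2; rank(L + 2I) = 1, so geometric multiplicity = 1.
Geometric multiplicity < algebraic multiplicity, so L is not diagonalizable.

No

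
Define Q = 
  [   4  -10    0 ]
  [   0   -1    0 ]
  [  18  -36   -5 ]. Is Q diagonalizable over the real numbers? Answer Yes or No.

Characteristic polynomial: p(λ) = λ^3 + 2λ^2 - 19λ - 20 = (λ - 4)(λ + 1)(λ + 5).
All 3 eigenvalues are distinct, so Q is diagonalizable.

Yes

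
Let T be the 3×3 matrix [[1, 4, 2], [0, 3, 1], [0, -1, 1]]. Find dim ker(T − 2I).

1

T − 2I = [[-1, 4, 2], [0, 1, 1], [0, -1, -1]].
This matrix has rank 2, so its null space has dimension 3 − 2 = 1.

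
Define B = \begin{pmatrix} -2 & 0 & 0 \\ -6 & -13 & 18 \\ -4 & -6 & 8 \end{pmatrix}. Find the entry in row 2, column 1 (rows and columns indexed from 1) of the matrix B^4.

Characteristic polynomial: t^3 + 7t^2 + 14t + 8 = (t + 1)(t + 2)(t + 4), so the eigenvalues are -4, -2, -1.
t=-1: eigenvector (0, 3, 2).
t=-4: eigenvector (0, 2, 1).
t=-2: eigenvector (1, 6, 4).
P = [[0, 0, 1], [3, 2, 6], [2, 1, 4]], D = diag(-1, -4, -2), P⁻¹ = [[-2, -1, 2], [0, 2, -3], [1, 0, 0]].
B⁴ = P·diag(1, 256, 16)·P⁻¹ = [[16, 0, 0], [90, 1021, -1530], [60, 510, -764]].
The requested entry is 90.

90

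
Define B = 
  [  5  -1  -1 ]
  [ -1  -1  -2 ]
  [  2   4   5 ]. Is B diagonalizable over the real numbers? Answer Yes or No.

No

Characteristic polynomial: p(μ) = μ^3 - 9μ^2 + 24μ - 16 = (μ - 4)^2(μ - 1).
μ = 4 has algebraic multiplicity 2; rank(B − 4I) = 2, so geometric multiplicity = 1.
Geometric multiplicity < algebraic multiplicity, so B is not diagonalizable.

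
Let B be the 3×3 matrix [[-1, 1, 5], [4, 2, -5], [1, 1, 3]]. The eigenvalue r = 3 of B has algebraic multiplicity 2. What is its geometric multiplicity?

1

B − 3I = [[-4, 1, 5], [4, -1, -5], [1, 1, 0]].
This matrix has rank 2, so its null space has dimension 3 − 2 = 1.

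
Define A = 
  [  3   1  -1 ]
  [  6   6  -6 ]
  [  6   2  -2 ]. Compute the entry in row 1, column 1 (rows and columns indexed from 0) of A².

Characteristic polynomial: s^3 - 7s^2 + 12s = s(s - 4)(s - 3), so the eigenvalues are 0, 3, 4.
s=4: eigenvector (1, 3, 2).
s=3: eigenvector (-1, -2, -2).
s=0: eigenvector (0, 1, 1).
P = [[1, -1, 0], [3, -2, 1], [2, -2, 1]], D = diag(4, 3, 0), P⁻¹ = [[0, 1, -1], [-1, 1, -1], [-2, 0, 1]].
A² = P·diag(16, 9, 0)·P⁻¹ = [[9, 7, -7], [18, 30, -30], [18, 14, -14]].
The requested entry is 30.

30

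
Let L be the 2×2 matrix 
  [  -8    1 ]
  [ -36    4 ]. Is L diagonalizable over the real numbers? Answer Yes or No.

Characteristic polynomial: p(t) = t^2 + 4t + 4 = (t + 2)^2.
t = -2 has algebraic multiplicity 2; rank(L + 2I) = 1, so geometric multiplicity = 1.
Geometric multiplicity < algebraic multiplicity, so L is not diagonalizable.

No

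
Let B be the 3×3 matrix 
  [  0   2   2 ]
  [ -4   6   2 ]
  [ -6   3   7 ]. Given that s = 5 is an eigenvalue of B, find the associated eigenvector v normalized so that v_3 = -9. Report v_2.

-6

B − 5I = [[-5, 2, 2], [-4, 1, 2], [-6, 3, 2]].
Solving (B − 5I)v = 0 gives the eigenspace spanned by (-6, -6, -9).
With v_3 = -9, v = (-6, -6, -9), so v_2 = -6.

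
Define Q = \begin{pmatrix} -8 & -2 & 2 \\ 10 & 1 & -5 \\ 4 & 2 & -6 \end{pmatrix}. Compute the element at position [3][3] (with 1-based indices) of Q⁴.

994

Characteristic polynomial: t^3 + 13t^2 + 56t + 80 = (t + 4)^2(t + 5), so the eigenvalues are -5, -4, -4.
t=-4: eigenvector (1, -2, 0).
t=-4: eigenvector (2, -5, -1).
t=-5: eigenvector (-2, 5, 2).
P = [[1, 2, -2], [-2, -5, 5], [0, -1, 2]], D = diag(-4, -4, -5), P⁻¹ = [[5, 2, 0], [-4, -2, 1], [-2, -1, 1]].
Q⁴ = P·diag(256, 256, 625)·P⁻¹ = [[1732, 738, -738], [-3690, -1589, 1845], [-1476, -738, 994]].
The requested entry is 994.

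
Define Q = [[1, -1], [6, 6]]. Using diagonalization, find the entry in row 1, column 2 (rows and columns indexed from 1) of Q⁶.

-3367

Characteristic polynomial: μ^2 - 7μ + 12 = (μ - 4)(μ - 3), so the eigenvalues are 3, 4.
μ=4: eigenvector (1, -3).
μ=3: eigenvector (1, -2).
P = [[1, 1], [-3, -2]], D = diag(4, 3), P⁻¹ = [[-2, -1], [3, 1]].
Q⁶ = P·diag(4096, 729)·P⁻¹ = [[-6005, -3367], [20202, 10830]].
The requested entry is -3367.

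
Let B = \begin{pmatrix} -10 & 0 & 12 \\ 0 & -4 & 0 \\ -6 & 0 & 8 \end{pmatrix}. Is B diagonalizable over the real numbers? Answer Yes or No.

Yes

Characteristic polynomial: p(t) = t^3 + 6t^2 - 32 = (t - 2)(t + 4)^2.
t = -4 has algebraic multiplicity 2; rank(B + 4I) = 1, so geometric multiplicity = 2.
Every eigenvalue has geometric = algebraic multiplicity, so B is diagonalizable.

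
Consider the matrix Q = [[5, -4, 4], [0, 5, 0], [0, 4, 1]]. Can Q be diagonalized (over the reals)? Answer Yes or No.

Yes

Characteristic polynomial: p(t) = t^3 - 11t^2 + 35t - 25 = (t - 5)^2(t - 1).
t = 5 has algebraic multiplicity 2; rank(Q − 5I) = 1, so geometric multiplicity = 2.
Every eigenvalue has geometric = algebraic multiplicity, so Q is diagonalizable.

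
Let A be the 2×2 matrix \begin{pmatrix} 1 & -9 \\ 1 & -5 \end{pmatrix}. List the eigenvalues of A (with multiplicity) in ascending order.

Characteristic polynomial: p(s) = s^2 + 4s + 4 = (s + 2)^2.
Roots (with multiplicity): -2, -2.

-2, -2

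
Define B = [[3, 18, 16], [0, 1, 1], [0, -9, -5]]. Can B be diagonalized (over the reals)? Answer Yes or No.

Characteristic polynomial: p(t) = t^3 + t^2 - 8t - 12 = (t - 3)(t + 2)^2.
t = -2 has algebraic multiplicity 2; rank(B + 2I) = 2, so geometric multiplicity = 1.
Geometric multiplicity < algebraic multiplicity, so B is not diagonalizable.

No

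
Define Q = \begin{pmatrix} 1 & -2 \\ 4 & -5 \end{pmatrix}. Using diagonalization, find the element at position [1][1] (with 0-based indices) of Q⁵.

Characteristic polynomial: s^2 + 4s + 3 = (s + 1)(s + 3), so the eigenvalues are -3, -1.
s=-1: eigenvector (-1, -1).
s=-3: eigenvector (1, 2).
P = [[-1, 1], [-1, 2]], D = diag(-1, -3), P⁻¹ = [[-2, 1], [-1, 1]].
Q⁵ = P·diag(-1, -243)·P⁻¹ = [[241, -242], [484, -485]].
The requested entry is -485.

-485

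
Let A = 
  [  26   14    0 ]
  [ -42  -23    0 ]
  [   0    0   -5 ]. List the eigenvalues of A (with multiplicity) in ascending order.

-5, -2, 5

Characteristic polynomial: p(s) = s^3 + 2s^2 - 25s - 50 = (s - 5)(s + 2)(s + 5).
Roots (with multiplicity): -5, -2, 5.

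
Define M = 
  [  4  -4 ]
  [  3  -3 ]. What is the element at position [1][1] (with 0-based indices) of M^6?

Characteristic polynomial: μ^2 - μ = μ(μ - 1), so the eigenvalues are 0, 1.
μ=0: eigenvector (1, 1).
μ=1: eigenvector (4, 3).
P = [[1, 4], [1, 3]], D = diag(0, 1), P⁻¹ = [[-3, 4], [1, -1]].
M⁶ = P·diag(0, 1)·P⁻¹ = [[4, -4], [3, -3]].
The requested entry is -3.

-3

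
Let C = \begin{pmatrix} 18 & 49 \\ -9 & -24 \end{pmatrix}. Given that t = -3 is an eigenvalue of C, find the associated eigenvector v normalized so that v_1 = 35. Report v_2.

C + 3I = [[21, 49], [-9, -21]].
Solving (C + 3I)v = 0 gives the eigenspace spanned by (35, -15).
With v_1 = 35, v = (35, -15), so v_2 = -15.

-15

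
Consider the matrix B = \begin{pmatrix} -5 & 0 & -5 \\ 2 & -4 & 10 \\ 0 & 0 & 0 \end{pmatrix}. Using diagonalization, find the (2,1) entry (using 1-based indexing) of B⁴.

-738

Characteristic polynomial: t^3 + 9t^2 + 20t = t(t + 4)(t + 5), so the eigenvalues are -5, -4, 0.
t=-5: eigenvector (1, -2, 0).
t=-4: eigenvector (0, 1, 0).
t=0: eigenvector (-1, 2, 1).
P = [[1, 0, -1], [-2, 1, 2], [0, 0, 1]], D = diag(-5, -4, 0), P⁻¹ = [[1, 0, 1], [2, 1, 0], [0, 0, 1]].
B⁴ = P·diag(625, 256, 0)·P⁻¹ = [[625, 0, 625], [-738, 256, -1250], [0, 0, 0]].
The requested entry is -738.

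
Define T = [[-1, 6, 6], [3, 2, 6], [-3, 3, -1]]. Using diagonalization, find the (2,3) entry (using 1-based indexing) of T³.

126

Characteristic polynomial: λ^3 - 21λ - 20 = (λ - 5)(λ + 1)(λ + 4), so the eigenvalues are -4, -1, 5.
λ=5: eigenvector (1, 1, 0).
λ=-1: eigenvector (-1, -1, 1).
λ=-4: eigenvector (0, 1, -1).
P = [[1, -1, 0], [1, -1, 1], [0, 1, -1]], D = diag(5, -1, -4), P⁻¹ = [[0, 1, 1], [-1, 1, 1], [-1, 1, 0]].
T³ = P·diag(125, -1, -64)·P⁻¹ = [[-1, 126, 126], [63, 62, 126], [-63, 63, -1]].
The requested entry is 126.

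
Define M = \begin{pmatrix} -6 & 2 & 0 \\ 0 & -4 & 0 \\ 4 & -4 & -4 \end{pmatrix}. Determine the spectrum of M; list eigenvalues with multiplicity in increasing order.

-6, -4, -4

Characteristic polynomial: p(λ) = λ^3 + 14λ^2 + 64λ + 96 = (λ + 4)^2(λ + 6).
Roots (with multiplicity): -6, -4, -4.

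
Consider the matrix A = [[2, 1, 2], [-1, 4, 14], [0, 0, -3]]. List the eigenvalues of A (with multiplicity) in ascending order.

Characteristic polynomial: p(λ) = λ^3 - 3λ^2 - 9λ + 27 = (λ - 3)^2(λ + 3).
Roots (with multiplicity): -3, 3, 3.

-3, 3, 3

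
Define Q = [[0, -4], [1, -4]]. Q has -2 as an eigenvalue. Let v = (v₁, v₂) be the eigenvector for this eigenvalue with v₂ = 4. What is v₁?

Q + 2I = [[2, -4], [1, -2]].
Solving (Q + 2I)v = 0 gives the eigenspace spanned by (8, 4).
With v₂ = 4, v = (8, 4), so v₁ = 8.

8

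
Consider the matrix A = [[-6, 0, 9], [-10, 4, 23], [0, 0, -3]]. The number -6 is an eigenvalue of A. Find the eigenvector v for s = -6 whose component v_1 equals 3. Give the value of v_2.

3

A + 6I = [[0, 0, 9], [-10, 10, 23], [0, 0, 3]].
Solving (A + 6I)v = 0 gives the eigenspace spanned by (3, 3, 0).
With v_1 = 3, v = (3, 3, 0), so v_2 = 3.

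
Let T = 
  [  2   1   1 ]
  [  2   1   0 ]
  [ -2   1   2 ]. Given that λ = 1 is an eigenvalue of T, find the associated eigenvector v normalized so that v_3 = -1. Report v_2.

1

T − 1I = [[1, 1, 1], [2, 0, 0], [-2, 1, 1]].
Solving (T − 1I)v = 0 gives the eigenspace spanned by (0, 1, -1).
With v_3 = -1, v = (0, 1, -1), so v_2 = 1.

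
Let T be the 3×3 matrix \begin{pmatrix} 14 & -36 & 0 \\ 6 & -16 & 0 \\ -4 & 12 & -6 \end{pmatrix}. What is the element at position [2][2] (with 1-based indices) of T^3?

-208

Characteristic polynomial: μ^3 + 8μ^2 + 4μ - 48 = (μ - 2)(μ + 4)(μ + 6), so the eigenvalues are -6, -4, 2.
μ=2: eigenvector (3, 1, 0).
μ=-4: eigenvector (2, 1, 2).
μ=-6: eigenvector (0, 0, 1).
P = [[3, 2, 0], [1, 1, 0], [0, 2, 1]], D = diag(2, -4, -6), P⁻¹ = [[1, -2, 0], [-1, 3, 0], [2, -6, 1]].
T³ = P·diag(8, -64, -216)·P⁻¹ = [[152, -432, 0], [72, -208, 0], [-304, 912, -216]].
The requested entry is -208.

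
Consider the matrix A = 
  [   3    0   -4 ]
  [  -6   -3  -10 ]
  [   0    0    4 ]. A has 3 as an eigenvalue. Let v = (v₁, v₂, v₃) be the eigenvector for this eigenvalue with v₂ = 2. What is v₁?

A − 3I = [[0, 0, -4], [-6, -6, -10], [0, 0, 1]].
Solving (A − 3I)v = 0 gives the eigenspace spanned by (-2, 2, 0).
With v₂ = 2, v = (-2, 2, 0), so v₁ = -2.

-2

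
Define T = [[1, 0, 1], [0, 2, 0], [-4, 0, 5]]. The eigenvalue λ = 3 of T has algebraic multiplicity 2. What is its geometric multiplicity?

T − 3I = [[-2, 0, 1], [0, -1, 0], [-4, 0, 2]].
This matrix has rank 2, so its null space has dimension 3 − 2 = 1.

1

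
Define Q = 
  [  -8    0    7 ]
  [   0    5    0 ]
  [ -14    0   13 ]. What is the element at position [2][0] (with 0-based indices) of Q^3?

-434

Characteristic polynomial: r^3 - 10r^2 + 19r + 30 = (r - 6)(r - 5)(r + 1), so the eigenvalues are -1, 5, 6.
r=6: eigenvector (1, 0, 2).
r=5: eigenvector (0, 1, 0).
r=-1: eigenvector (-1, 0, -1).
P = [[1, 0, -1], [0, 1, 0], [2, 0, -1]], D = diag(6, 5, -1), P⁻¹ = [[-1, 0, 1], [0, 1, 0], [-2, 0, 1]].
Q³ = P·diag(216, 125, -1)·P⁻¹ = [[-218, 0, 217], [0, 125, 0], [-434, 0, 433]].
The requested entry is -434.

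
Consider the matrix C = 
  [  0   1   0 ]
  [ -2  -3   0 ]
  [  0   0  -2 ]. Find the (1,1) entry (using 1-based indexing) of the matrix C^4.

-14

Characteristic polynomial: μ^3 + 5μ^2 + 8μ + 4 = (μ + 1)(μ + 2)^2, so the eigenvalues are -2, -2, -1.
μ=-1: eigenvector (-1, 1, 0).
μ=-2: eigenvector (-1, 2, 0).
μ=-2: eigenvector (0, 0, 1).
P = [[-1, -1, 0], [1, 2, 0], [0, 0, 1]], D = diag(-1, -2, -2), P⁻¹ = [[-2, -1, 0], [1, 1, 0], [0, 0, 1]].
C⁴ = P·diag(1, 16, 16)·P⁻¹ = [[-14, -15, 0], [30, 31, 0], [0, 0, 16]].
The requested entry is -14.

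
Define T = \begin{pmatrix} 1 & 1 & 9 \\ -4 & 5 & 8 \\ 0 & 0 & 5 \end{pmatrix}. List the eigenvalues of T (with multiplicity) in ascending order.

Characteristic polynomial: p(r) = r^3 - 11r^2 + 39r - 45 = (r - 5)(r - 3)^2.
Roots (with multiplicity): 3, 3, 5.

3, 3, 5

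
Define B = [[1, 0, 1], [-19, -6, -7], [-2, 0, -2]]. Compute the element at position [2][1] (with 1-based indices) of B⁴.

3889

Characteristic polynomial: λ^3 + 7λ^2 + 6λ = λ(λ + 1)(λ + 6), so the eigenvalues are -6, -1, 0.
λ=-1: eigenvector (1, -1, -2).
λ=-6: eigenvector (0, 1, 0).
λ=0: eigenvector (1, -2, -1).
P = [[1, 0, 1], [-1, 1, -2], [-2, 0, -1]], D = diag(-1, -6, 0), P⁻¹ = [[-1, 0, -1], [3, 1, 1], [2, 0, 1]].
B⁴ = P·diag(1, 1296, 0)·P⁻¹ = [[-1, 0, -1], [3889, 1296, 1297], [2, 0, 2]].
The requested entry is 3889.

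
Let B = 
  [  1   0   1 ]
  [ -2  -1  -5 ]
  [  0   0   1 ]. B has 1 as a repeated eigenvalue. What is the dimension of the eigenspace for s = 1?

1

B − 1I = [[0, 0, 1], [-2, -2, -5], [0, 0, 0]].
This matrix has rank 2, so its null space has dimension 3 − 2 = 1.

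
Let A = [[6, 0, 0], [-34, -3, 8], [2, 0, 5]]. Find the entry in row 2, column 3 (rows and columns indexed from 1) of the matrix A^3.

Characteristic polynomial: r^3 - 8r^2 - 3r + 90 = (r - 6)(r - 5)(r + 3), so the eigenvalues are -3, 5, 6.
r=6: eigenvector (1, -2, 2).
r=-3: eigenvector (0, 1, 0).
r=5: eigenvector (0, 1, 1).
P = [[1, 0, 0], [-2, 1, 1], [2, 0, 1]], D = diag(6, -3, 5), P⁻¹ = [[1, 0, 0], [4, 1, -1], [-2, 0, 1]].
A³ = P·diag(216, -27, 125)·P⁻¹ = [[216, 0, 0], [-790, -27, 152], [182, 0, 125]].
The requested entry is 152.

152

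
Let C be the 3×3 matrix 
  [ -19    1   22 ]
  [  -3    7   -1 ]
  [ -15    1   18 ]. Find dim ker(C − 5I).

1

C − 5I = [[-24, 1, 22], [-3, 2, -1], [-15, 1, 13]].
This matrix has rank 2, so its null space has dimension 3 − 2 = 1.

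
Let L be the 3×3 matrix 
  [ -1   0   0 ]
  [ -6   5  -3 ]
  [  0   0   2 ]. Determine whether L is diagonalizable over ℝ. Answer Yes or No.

Yes

Characteristic polynomial: p(μ) = μ^3 - 6μ^2 + 3μ + 10 = (μ - 5)(μ - 2)(μ + 1).
All 3 eigenvalues are distinct, so L is diagonalizable.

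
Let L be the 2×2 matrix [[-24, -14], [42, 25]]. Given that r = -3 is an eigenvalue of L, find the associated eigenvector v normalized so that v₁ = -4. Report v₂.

L + 3I = [[-21, -14], [42, 28]].
Solving (L + 3I)v = 0 gives the eigenspace spanned by (-4, 6).
With v₁ = -4, v = (-4, 6), so v₂ = 6.

6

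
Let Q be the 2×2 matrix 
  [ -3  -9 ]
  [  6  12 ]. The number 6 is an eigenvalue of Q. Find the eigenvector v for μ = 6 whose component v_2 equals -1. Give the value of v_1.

Q − 6I = [[-9, -9], [6, 6]].
Solving (Q − 6I)v = 0 gives the eigenspace spanned by (1, -1).
With v_2 = -1, v = (1, -1), so v_1 = 1.

1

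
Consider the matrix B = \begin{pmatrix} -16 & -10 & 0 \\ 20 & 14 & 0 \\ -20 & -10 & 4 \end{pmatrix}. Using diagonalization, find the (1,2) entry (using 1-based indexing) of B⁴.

1040

Characteristic polynomial: λ^3 - 2λ^2 - 32λ + 96 = (λ - 4)^2(λ + 6), so the eigenvalues are -6, 4, 4.
λ=4: eigenvector (1, -2, 0).
λ=-6: eigenvector (1, -1, 1).
λ=4: eigenvector (0, 0, 1).
P = [[1, 1, 0], [-2, -1, 0], [0, 1, 1]], D = diag(4, -6, 4), P⁻¹ = [[-1, -1, 0], [2, 1, 0], [-2, -1, 1]].
B⁴ = P·diag(256, 1296, 256)·P⁻¹ = [[2336, 1040, 0], [-2080, -784, 0], [2080, 1040, 256]].
The requested entry is 1040.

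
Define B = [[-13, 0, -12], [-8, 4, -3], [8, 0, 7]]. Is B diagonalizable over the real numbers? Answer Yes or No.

Yes

Characteristic polynomial: p(μ) = μ^3 + 2μ^2 - 19μ - 20 = (μ - 4)(μ + 1)(μ + 5).
All 3 eigenvalues are distinct, so B is diagonalizable.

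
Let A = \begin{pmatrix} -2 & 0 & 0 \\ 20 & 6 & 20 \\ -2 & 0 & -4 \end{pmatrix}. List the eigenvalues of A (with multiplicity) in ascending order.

-4, -2, 6

Characteristic polynomial: p(μ) = μ^3 - 28μ - 48 = (μ - 6)(μ + 2)(μ + 4).
Roots (with multiplicity): -4, -2, 6.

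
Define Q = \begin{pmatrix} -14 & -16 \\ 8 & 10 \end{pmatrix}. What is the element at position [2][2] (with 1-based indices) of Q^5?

7840

Characteristic polynomial: μ^2 + 4μ - 12 = (μ - 2)(μ + 6), so the eigenvalues are -6, 2.
μ=-6: eigenvector (2, -1).
μ=2: eigenvector (-1, 1).
P = [[2, -1], [-1, 1]], D = diag(-6, 2), P⁻¹ = [[1, 1], [1, 2]].
Q⁵ = P·diag(-7776, 32)·P⁻¹ = [[-15584, -15616], [7808, 7840]].
The requested entry is 7840.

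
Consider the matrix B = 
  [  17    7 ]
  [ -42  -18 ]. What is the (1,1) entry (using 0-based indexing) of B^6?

10830

Characteristic polynomial: r^2 + r - 12 = (r - 3)(r + 4), so the eigenvalues are -4, 3.
r=3: eigenvector (1, -2).
r=-4: eigenvector (-1, 3).
P = [[1, -1], [-2, 3]], D = diag(3, -4), P⁻¹ = [[3, 1], [2, 1]].
B⁶ = P·diag(729, 4096)·P⁻¹ = [[-6005, -3367], [20202, 10830]].
The requested entry is 10830.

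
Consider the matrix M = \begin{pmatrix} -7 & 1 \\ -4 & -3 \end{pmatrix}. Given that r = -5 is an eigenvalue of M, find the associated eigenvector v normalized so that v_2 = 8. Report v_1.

4

M + 5I = [[-2, 1], [-4, 2]].
Solving (M + 5I)v = 0 gives the eigenspace spanned by (4, 8).
With v_2 = 8, v = (4, 8), so v_1 = 4.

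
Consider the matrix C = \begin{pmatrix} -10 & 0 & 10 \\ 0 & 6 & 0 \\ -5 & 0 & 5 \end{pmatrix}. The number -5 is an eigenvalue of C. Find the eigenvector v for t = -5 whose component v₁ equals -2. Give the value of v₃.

-1

C + 5I = [[-5, 0, 10], [0, 11, 0], [-5, 0, 10]].
Solving (C + 5I)v = 0 gives the eigenspace spanned by (-2, 0, -1).
With v₁ = -2, v = (-2, 0, -1), so v₃ = -1.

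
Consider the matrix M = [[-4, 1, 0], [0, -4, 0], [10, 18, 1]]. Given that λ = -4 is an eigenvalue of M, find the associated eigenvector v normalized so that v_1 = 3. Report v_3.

-6

M + 4I = [[0, 1, 0], [0, 0, 0], [10, 18, 5]].
Solving (M + 4I)v = 0 gives the eigenspace spanned by (3, 0, -6).
With v_1 = 3, v = (3, 0, -6), so v_3 = -6.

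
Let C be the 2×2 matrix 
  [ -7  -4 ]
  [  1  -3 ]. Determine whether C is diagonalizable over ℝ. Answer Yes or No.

Characteristic polynomial: p(μ) = μ^2 + 10μ + 25 = (μ + 5)^2.
μ = -5 has algebraic multiplicity 2; rank(C + 5I) = 1, so geometric multiplicity = 1.
Geometric multiplicity < algebraic multiplicity, so C is not diagonalizable.

No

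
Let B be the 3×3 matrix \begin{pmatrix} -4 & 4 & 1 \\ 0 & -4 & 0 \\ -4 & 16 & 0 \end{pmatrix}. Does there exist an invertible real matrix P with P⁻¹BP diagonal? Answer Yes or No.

Characteristic polynomial: p(λ) = λ^3 + 8λ^2 + 20λ + 16 = (λ + 2)^2(λ + 4).
λ = -2 has algebraic multiplicity 2; rank(B + 2I) = 2, so geometric multiplicity = 1.
Geometric multiplicity < algebraic multiplicity, so B is not diagonalizable.

No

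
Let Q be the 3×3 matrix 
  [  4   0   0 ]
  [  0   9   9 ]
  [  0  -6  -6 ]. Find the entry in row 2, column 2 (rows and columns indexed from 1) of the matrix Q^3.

81

Characteristic polynomial: r^3 - 7r^2 + 12r = r(r - 4)(r - 3), so the eigenvalues are 0, 3, 4.
r=4: eigenvector (1, 0, 0).
r=3: eigenvector (0, -3, 2).
r=0: eigenvector (0, -1, 1).
P = [[1, 0, 0], [0, -3, -1], [0, 2, 1]], D = diag(4, 3, 0), P⁻¹ = [[1, 0, 0], [0, -1, -1], [0, 2, 3]].
Q³ = P·diag(64, 27, 0)·P⁻¹ = [[64, 0, 0], [0, 81, 81], [0, -54, -54]].
The requested entry is 81.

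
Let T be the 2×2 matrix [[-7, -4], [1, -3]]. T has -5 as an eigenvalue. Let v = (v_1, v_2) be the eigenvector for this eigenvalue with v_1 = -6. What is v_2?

3

T + 5I = [[-2, -4], [1, 2]].
Solving (T + 5I)v = 0 gives the eigenspace spanned by (-6, 3).
With v_1 = -6, v = (-6, 3), so v_2 = 3.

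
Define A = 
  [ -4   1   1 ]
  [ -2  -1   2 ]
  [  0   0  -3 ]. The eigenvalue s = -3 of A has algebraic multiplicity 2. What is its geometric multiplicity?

2

A + 3I = [[-1, 1, 1], [-2, 2, 2], [0, 0, 0]].
This matrix has rank 1, so its null space has dimension 3 − 1 = 2.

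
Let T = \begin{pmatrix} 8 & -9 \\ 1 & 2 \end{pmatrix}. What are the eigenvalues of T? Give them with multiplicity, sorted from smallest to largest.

5, 5

Characteristic polynomial: p(μ) = μ^2 - 10μ + 25 = (μ - 5)^2.
Roots (with multiplicity): 5, 5.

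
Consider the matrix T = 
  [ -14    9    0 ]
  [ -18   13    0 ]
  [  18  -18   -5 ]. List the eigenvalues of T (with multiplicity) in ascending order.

-5, -5, 4

Characteristic polynomial: p(s) = s^3 + 6s^2 - 15s - 100 = (s - 4)(s + 5)^2.
Roots (with multiplicity): -5, -5, 4.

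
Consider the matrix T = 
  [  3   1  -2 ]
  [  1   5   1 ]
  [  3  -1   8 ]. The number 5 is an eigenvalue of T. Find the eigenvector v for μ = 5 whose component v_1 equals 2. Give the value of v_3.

-2

T − 5I = [[-2, 1, -2], [1, 0, 1], [3, -1, 3]].
Solving (T − 5I)v = 0 gives the eigenspace spanned by (2, 0, -2).
With v_1 = 2, v = (2, 0, -2), so v_3 = -2.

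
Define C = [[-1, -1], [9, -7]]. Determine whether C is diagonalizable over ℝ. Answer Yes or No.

Characteristic polynomial: p(t) = t^2 + 8t + 16 = (t + 4)^2.
t = -4 has algebraic multiplicity 2; rank(C + 4I) = 1, so geometric multiplicity = 1.
Geometric multiplicity < algebraic multiplicity, so C is not diagonalizable.

No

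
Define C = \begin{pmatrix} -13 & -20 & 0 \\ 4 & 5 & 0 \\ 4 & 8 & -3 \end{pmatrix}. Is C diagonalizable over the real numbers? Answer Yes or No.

Characteristic polynomial: p(λ) = λ^3 + 11λ^2 + 39λ + 45 = (λ + 3)^2(λ + 5).
λ = -3 has algebraic multiplicity 2; rank(C + 3I) = 1, so geometric multiplicity = 2.
Every eigenvalue has geometric = algebraic multiplicity, so C is diagonalizable.

Yes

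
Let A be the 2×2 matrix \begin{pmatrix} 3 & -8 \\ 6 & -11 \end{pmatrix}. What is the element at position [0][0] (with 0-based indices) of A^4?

Characteristic polynomial: r^2 + 8r + 15 = (r + 3)(r + 5), so the eigenvalues are -5, -3.
r=-5: eigenvector (1, 1).
r=-3: eigenvector (4, 3).
P = [[1, 4], [1, 3]], D = diag(-5, -3), P⁻¹ = [[-3, 4], [1, -1]].
A⁴ = P·diag(625, 81)·P⁻¹ = [[-1551, 2176], [-1632, 2257]].
The requested entry is -1551.

-1551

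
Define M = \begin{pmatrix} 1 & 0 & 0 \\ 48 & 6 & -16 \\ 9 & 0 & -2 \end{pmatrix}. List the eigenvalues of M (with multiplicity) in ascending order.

Characteristic polynomial: p(r) = r^3 - 5r^2 - 8r + 12 = (r - 6)(r - 1)(r + 2).
Roots (with multiplicity): -2, 1, 6.

-2, 1, 6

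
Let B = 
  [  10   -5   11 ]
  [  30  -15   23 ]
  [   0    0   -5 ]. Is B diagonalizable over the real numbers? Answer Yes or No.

Characteristic polynomial: p(r) = r^3 + 10r^2 + 25r = r(r + 5)^2.
r = -5 has algebraic multiplicity 2; rank(B + 5I) = 2, so geometric multiplicity = 1.
Geometric multiplicity < algebraic multiplicity, so B is not diagonalizable.

No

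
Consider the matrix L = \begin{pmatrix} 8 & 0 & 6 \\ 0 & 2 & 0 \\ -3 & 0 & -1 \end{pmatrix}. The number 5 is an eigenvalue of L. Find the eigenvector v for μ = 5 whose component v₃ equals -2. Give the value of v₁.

4

L − 5I = [[3, 0, 6], [0, -3, 0], [-3, 0, -6]].
Solving (L − 5I)v = 0 gives the eigenspace spanned by (4, 0, -2).
With v₃ = -2, v = (4, 0, -2), so v₁ = 4.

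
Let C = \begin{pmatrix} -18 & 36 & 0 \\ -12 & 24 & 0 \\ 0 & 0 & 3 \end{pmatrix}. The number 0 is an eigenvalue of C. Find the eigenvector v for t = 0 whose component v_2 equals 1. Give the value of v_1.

2

C = [[-18, 36, 0], [-12, 24, 0], [0, 0, 3]].
Solving (C)v = 0 gives the eigenspace spanned by (2, 1, 0).
With v_2 = 1, v = (2, 1, 0), so v_1 = 2.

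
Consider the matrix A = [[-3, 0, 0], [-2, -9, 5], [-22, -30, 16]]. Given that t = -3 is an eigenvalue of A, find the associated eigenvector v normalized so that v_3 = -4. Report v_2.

A + 3I = [[0, 0, 0], [-2, -6, 5], [-22, -30, 19]].
Solving (A + 3I)v = 0 gives the eigenspace spanned by (2, -4, -4).
With v_3 = -4, v = (2, -4, -4), so v_2 = -4.

-4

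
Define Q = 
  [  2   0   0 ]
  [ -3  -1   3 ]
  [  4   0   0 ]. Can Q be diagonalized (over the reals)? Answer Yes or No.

Yes

Characteristic polynomial: p(r) = r^3 - r^2 - 2r = r(r - 2)(r + 1).
All 3 eigenvalues are distinct, so Q is diagonalizable.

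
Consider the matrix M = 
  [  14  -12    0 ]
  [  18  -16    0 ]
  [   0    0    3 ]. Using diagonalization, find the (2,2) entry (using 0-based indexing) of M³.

Characteristic polynomial: t^3 - t^2 - 14t + 24 = (t - 3)(t - 2)(t + 4), so the eigenvalues are -4, 2, 3.
t=2: eigenvector (1, 1, 0).
t=-4: eigenvector (-2, -3, 0).
t=3: eigenvector (0, 0, 1).
P = [[1, -2, 0], [1, -3, 0], [0, 0, 1]], D = diag(2, -4, 3), P⁻¹ = [[3, -2, 0], [1, -1, 0], [0, 0, 1]].
M³ = P·diag(8, -64, 27)·P⁻¹ = [[152, -144, 0], [216, -208, 0], [0, 0, 27]].
The requested entry is 27.

27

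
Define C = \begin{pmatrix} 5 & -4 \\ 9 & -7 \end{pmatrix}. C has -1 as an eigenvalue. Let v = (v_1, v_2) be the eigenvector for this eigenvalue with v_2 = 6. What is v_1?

C + 1I = [[6, -4], [9, -6]].
Solving (C + 1I)v = 0 gives the eigenspace spanned by (4, 6).
With v_2 = 6, v = (4, 6), so v_1 = 4.

4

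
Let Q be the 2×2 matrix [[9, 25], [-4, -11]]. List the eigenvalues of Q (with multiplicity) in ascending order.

-1, -1

Characteristic polynomial: p(s) = s^2 + 2s + 1 = (s + 1)^2.
Roots (with multiplicity): -1, -1.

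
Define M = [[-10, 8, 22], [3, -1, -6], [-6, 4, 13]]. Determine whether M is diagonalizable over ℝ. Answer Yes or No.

Characteristic polynomial: p(r) = r^3 - 2r^2 - r + 2 = (r - 2)(r - 1)(r + 1).
All 3 eigenvalues are distinct, so M is diagonalizable.

Yes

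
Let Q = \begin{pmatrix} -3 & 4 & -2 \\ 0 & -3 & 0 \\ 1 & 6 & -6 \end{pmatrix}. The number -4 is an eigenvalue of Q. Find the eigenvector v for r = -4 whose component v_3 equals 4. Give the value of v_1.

Q + 4I = [[1, 4, -2], [0, 1, 0], [1, 6, -2]].
Solving (Q + 4I)v = 0 gives the eigenspace spanned by (8, 0, 4).
With v_3 = 4, v = (8, 0, 4), so v_1 = 8.

8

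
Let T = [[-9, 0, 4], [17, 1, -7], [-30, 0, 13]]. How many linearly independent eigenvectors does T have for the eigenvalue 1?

1

T − 1I = [[-10, 0, 4], [17, 0, -7], [-30, 0, 12]].
This matrix has rank 2, so its null space has dimension 3 − 2 = 1.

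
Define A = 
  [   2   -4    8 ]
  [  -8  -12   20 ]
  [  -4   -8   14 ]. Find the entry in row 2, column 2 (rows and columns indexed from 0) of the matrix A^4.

16

Characteristic polynomial: λ^3 - 4λ^2 - 4λ + 16 = (λ - 4)(λ - 2)(λ + 2), so the eigenvalues are -2, 2, 4.
λ=-2: eigenvector (0, 2, 1).
λ=4: eigenvector (-2, 1, 0).
λ=2: eigenvector (1, -2, -1).
P = [[0, -2, 1], [2, 1, -2], [1, 0, -1]], D = diag(-2, 4, 2), P⁻¹ = [[1, 2, -3], [0, 1, -2], [1, 2, -4]].
A⁴ = P·diag(16, 256, 16)·P⁻¹ = [[16, -480, 960], [0, 256, -480], [0, 0, 16]].
The requested entry is 16.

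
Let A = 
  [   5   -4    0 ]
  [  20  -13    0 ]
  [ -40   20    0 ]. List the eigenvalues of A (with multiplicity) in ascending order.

Characteristic polynomial: p(s) = s^3 + 8s^2 + 15s = s(s + 3)(s + 5).
Roots (with multiplicity): -5, -3, 0.

-5, -3, 0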